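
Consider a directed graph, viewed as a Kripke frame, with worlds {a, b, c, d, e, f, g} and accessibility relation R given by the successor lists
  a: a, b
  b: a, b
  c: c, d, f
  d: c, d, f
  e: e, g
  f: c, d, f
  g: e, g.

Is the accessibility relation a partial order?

Reflexive: yes — every world is R-related to itself.
Transitive: yes — every two-step R-path is closed by a direct edge.
Antisymmetric: no — a R b and b R a with a ≠ b.
So R is not a partial order.

No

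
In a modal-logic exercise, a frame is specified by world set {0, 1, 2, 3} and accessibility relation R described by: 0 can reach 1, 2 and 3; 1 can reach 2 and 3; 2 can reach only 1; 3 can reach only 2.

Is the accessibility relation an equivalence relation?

Reflexive: no — 0 is not related to itself.
Symmetric: no — 0 R 1 but not 1 R 0.
Transitive: no — 2 R 1 and 1 R 3, but not 2 R 3.
So R is not an equivalence relation.

No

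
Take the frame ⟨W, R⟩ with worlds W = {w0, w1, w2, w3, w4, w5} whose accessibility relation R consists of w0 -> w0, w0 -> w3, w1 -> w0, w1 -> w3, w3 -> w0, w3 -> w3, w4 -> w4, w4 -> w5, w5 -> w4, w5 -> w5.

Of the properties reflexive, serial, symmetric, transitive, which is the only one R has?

transitive

Reflexive: no — w1 is not related to itself.
Serial: no — w2 has no R-successor.
Symmetric: no — w1 R w0 but not w0 R w1.
Transitive: yes — every two-step R-path is closed by a direct edge.
Only transitive holds.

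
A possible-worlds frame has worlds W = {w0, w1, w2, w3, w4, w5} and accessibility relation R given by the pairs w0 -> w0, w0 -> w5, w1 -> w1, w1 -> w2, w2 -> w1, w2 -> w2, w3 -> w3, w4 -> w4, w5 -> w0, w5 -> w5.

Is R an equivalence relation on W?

Reflexive: yes — every world is R-related to itself.
Symmetric: yes — every pair in R has its reverse in R.
Transitive: yes — every two-step R-path is closed by a direct edge.
So R is an equivalence relation.

Yes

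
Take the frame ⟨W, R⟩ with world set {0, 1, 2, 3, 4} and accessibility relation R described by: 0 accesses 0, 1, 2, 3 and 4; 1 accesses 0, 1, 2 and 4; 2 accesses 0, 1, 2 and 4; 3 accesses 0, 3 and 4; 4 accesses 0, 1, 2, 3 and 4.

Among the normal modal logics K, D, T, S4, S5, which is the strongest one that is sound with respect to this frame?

T

Serial (axiom D): yes — every world has a successor (e.g. 0 R 0).
Reflexive (axiom T): yes — every world is R-related to itself.
Transitive (axiom 4): no — 1 R 0 and 0 R 3, but not 1 R 3.
Euclidean (axiom 5): no — 0 R 1 and 0 R 3, but not 1 R 3.
So F validates K, D, T; S4 would additionally require R to be transitive. The strongest is T.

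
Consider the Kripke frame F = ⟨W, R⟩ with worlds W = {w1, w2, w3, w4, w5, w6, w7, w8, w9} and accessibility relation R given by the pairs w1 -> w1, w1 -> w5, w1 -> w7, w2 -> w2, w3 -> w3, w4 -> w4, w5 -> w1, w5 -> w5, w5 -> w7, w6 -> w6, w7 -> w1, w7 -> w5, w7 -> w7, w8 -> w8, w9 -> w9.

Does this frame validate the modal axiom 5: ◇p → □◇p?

Yes

Axiom 5 corresponds to the accessibility relation being Euclidean.
Euclidean: yes — any two successors of a common world are R-related.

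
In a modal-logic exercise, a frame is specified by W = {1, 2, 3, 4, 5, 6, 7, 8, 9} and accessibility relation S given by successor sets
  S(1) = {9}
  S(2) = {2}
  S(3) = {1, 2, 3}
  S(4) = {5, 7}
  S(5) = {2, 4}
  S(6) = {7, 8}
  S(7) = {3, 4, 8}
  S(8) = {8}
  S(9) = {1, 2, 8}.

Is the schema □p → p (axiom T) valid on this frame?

Axiom T corresponds to the accessibility relation being reflexive.
Reflexive: no — 1 is not related to itself.

No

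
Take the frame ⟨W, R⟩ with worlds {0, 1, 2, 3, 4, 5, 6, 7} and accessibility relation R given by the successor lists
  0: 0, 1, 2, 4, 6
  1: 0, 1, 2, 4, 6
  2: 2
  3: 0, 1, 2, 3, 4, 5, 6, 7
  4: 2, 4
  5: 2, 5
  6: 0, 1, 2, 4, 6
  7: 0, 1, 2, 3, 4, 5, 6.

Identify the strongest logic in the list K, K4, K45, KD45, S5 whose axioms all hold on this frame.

K

Transitive (axiom 4): no — 7 R 3 and 3 R 7, but not 7 R 7.
Euclidean (axiom 5): no — 0 R 2 and 0 R 1, but not 2 R 1.
Serial (axiom D): yes — every world has a successor (e.g. 0 R 0).
Reflexive (axiom T): no — 7 is not related to itself.
So F validates K; K4 would additionally require R to be transitive. The strongest is K.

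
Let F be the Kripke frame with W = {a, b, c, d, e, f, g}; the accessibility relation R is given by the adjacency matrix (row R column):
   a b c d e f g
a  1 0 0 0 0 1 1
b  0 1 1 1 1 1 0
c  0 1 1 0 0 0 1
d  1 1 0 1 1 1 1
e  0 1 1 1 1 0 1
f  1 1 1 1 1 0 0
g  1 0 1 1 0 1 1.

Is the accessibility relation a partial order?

Reflexive: no — f is not related to itself.
Transitive: no — a R f and f R b, but not a R b.
Antisymmetric: no — a R f and f R a with a ≠ f.
So R is not a partial order.

No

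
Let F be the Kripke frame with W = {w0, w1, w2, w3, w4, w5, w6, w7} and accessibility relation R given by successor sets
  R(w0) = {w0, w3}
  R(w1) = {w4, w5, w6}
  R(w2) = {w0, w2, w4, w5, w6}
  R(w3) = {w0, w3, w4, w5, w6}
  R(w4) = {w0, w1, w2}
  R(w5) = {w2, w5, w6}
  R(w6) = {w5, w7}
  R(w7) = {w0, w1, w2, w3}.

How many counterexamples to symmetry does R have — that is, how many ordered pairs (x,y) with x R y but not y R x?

13

Enumerating: (w1,w5), (w1,w6), (w2,w0), (w2,w6), (w3,w4), (w3,w5), (w3,w6), (w4,w0), (w6,w7), (w7,w0), (w7,w1), (w7,w2), (w7,w3).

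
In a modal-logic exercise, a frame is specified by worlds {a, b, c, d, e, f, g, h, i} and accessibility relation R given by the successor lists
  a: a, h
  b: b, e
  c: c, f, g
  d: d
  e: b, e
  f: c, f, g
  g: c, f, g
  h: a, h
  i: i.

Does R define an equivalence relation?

Reflexive: yes — every world is R-related to itself.
Symmetric: yes — every pair in R has its reverse in R.
Transitive: yes — every two-step R-path is closed by a direct edge.
So R is an equivalence relation.

Yes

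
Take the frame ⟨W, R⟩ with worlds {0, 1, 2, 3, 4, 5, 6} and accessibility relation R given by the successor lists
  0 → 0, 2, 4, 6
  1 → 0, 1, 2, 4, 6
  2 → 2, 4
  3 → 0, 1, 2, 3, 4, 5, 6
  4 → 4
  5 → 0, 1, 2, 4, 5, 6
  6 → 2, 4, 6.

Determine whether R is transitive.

Yes

Transitive: yes — every two-step R-path is closed by a direct edge.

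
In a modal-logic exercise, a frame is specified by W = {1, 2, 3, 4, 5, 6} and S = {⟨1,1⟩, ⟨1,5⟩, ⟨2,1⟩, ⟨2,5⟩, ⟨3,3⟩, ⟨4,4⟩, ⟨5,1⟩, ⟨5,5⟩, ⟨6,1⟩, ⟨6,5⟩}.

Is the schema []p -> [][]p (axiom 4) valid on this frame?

Yes

The schema 4 characterises exactly the transitive frames.
Transitive: yes — every two-step S-path is closed by a direct edge.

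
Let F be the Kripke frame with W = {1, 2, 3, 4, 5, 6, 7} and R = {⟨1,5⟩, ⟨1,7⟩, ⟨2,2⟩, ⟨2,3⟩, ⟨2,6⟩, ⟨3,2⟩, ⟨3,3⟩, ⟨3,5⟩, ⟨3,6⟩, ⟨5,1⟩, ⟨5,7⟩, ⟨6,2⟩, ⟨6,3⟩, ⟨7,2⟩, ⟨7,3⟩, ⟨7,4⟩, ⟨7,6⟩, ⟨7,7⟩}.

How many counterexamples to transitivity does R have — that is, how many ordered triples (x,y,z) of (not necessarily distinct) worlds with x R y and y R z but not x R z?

17

Enumerating: (1,5,1), (1,7,2), (1,7,3), (1,7,4), (1,7,6), (2,3,5), (3,5,1), (3,5,7), (5,1,5), (5,7,2), (5,7,3), (5,7,4), (5,7,6), (6,2,6), (6,3,5), (6,3,6), (7,3,5).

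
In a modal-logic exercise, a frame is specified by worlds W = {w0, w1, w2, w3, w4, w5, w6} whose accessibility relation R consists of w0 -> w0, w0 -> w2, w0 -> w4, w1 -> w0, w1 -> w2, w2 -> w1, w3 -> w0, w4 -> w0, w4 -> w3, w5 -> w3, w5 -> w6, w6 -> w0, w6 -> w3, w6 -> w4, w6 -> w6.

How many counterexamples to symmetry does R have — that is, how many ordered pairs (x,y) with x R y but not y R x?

9

Enumerating: (w0,w2), (w1,w0), (w3,w0), (w4,w3), (w5,w3), (w5,w6), (w6,w0), (w6,w3), (w6,w4).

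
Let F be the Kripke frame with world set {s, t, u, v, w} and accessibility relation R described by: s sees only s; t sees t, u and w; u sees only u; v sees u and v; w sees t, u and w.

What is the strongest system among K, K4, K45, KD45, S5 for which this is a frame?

Transitive (axiom 4): yes — every two-step R-path is closed by a direct edge.
Euclidean (axiom 5): no — t R u and t R w, but not u R w.
Serial (axiom D): yes — every world has a successor (e.g. s R s).
Reflexive (axiom T): yes — every world is R-related to itself.
So F validates K, K4; K45 would additionally require R to be Euclidean. The strongest is K4.

K4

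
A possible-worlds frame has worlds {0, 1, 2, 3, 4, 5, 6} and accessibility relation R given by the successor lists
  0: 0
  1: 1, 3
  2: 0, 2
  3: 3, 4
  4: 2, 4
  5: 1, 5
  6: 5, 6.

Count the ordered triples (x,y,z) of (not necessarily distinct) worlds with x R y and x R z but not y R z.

6

Enumerating: (1,3,1), (2,0,2), (3,4,3), (4,2,4), (5,1,5), (6,5,6).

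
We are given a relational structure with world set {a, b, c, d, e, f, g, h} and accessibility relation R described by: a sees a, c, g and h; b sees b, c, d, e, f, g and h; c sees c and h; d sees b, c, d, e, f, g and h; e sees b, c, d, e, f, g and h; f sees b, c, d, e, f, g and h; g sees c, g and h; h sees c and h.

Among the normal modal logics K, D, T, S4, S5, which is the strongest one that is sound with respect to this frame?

Serial (axiom D): yes — every world has a successor (e.g. a R a).
Reflexive (axiom T): yes — every world is R-related to itself.
Transitive (axiom 4): yes — every two-step R-path is closed by a direct edge.
Euclidean (axiom 5): no — a R c and a R g, but not c R g.
So F validates K, D, T, S4; S5 would additionally require R to be Euclidean. The strongest is S4.

S4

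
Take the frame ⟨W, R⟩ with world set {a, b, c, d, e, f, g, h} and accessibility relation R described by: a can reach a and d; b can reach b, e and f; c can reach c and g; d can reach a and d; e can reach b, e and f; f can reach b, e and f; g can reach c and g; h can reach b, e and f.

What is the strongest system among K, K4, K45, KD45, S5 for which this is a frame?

Transitive (axiom 4): yes — every two-step R-path is closed by a direct edge.
Euclidean (axiom 5): yes — any two successors of a common world are R-related.
Serial (axiom D): yes — every world has a successor (e.g. a R a).
Reflexive (axiom T): no — h is not related to itself.
So F validates K, K4, K45, KD45; S5 would additionally require R to be reflexive. The strongest is KD45.

KD45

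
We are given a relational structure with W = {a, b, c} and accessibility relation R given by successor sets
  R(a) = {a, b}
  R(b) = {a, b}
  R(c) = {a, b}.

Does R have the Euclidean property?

Yes

Euclidean: yes — any two successors of a common world are R-related.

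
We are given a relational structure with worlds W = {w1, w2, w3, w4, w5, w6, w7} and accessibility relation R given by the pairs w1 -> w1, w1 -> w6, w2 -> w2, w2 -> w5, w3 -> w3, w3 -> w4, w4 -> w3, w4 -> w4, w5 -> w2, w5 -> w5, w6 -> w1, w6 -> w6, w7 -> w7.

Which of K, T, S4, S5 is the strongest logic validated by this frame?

Reflexive (axiom T): yes — every world is R-related to itself.
Transitive (axiom 4): yes — every two-step R-path is closed by a direct edge.
Euclidean (axiom 5): yes — any two successors of a common world are R-related.
So F validates K, T, S4, S5. The strongest is S5.

S5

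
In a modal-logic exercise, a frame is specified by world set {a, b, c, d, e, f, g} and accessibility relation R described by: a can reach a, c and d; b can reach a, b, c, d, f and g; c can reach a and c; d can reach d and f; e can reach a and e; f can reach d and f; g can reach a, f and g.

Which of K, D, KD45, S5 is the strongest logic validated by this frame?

D

Serial (axiom D): yes — every world has a successor (e.g. a R a).
Euclidean (axiom 5): no — a R c and a R d, but not c R d.
Transitive (axiom 4): no — a R d and d R f, but not a R f.
Reflexive (axiom T): yes — every world is R-related to itself.
So F validates K, D; KD45 would additionally require R to be Euclidean and transitive. The strongest is D.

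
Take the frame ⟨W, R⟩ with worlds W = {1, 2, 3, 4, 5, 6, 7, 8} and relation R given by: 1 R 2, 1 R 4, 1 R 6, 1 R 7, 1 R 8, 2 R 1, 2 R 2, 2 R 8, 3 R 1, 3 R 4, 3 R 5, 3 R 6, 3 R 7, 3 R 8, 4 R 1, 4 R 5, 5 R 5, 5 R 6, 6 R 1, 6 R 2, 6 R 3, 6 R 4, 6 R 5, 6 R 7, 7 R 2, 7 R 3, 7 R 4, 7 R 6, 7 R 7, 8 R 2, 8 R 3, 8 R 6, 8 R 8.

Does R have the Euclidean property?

No

Euclidean: no — 1 R 2 and 1 R 4, but not 2 R 4.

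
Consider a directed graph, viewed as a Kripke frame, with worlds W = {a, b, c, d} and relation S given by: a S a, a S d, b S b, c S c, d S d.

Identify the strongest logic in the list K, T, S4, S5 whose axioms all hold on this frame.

Reflexive (axiom T): yes — every world is S-related to itself.
Transitive (axiom 4): yes — every two-step S-path is closed by a direct edge.
Euclidean (axiom 5): no — a S d and a S a, but not d S a.
So F validates K, T, S4; S5 would additionally require S to be Euclidean. The strongest is S4.

S4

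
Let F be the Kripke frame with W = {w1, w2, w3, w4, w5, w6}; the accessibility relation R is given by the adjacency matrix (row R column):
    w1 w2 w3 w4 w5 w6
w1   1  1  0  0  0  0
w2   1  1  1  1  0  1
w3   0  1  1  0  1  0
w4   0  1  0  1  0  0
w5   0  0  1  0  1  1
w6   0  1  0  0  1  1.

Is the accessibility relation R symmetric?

Symmetric: yes — every pair in R has its reverse in R.

Yes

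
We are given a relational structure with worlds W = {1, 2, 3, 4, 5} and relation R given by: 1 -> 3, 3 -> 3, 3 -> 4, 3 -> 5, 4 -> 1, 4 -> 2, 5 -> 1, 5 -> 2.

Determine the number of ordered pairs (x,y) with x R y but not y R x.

7

Enumerating: (1,3), (3,4), (3,5), (4,1), (4,2), (5,1), (5,2).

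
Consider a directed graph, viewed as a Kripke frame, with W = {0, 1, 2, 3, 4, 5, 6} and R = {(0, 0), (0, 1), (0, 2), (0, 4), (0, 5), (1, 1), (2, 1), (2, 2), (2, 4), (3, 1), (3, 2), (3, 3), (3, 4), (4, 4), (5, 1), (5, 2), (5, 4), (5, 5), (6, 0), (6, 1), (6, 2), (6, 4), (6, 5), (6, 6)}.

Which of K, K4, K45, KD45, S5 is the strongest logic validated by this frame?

Transitive (axiom 4): yes — every two-step R-path is closed by a direct edge.
Euclidean (axiom 5): no — 0 R 1 and 0 R 2, but not 1 R 2.
Serial (axiom D): yes — every world has a successor (e.g. 0 R 0).
Reflexive (axiom T): yes — every world is R-related to itself.
So F validates K, K4; K45 would additionally require R to be Euclidean. The strongest is K4.

K4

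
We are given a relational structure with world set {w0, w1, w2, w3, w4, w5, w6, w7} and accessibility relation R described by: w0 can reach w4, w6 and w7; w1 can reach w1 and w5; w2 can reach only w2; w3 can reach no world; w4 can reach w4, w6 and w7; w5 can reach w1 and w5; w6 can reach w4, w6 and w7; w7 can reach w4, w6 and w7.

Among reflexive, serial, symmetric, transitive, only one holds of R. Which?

Reflexive: no — w0 is not related to itself.
Serial: no — w3 has no R-successor.
Symmetric: no — w0 R w4 but not w4 R w0.
Transitive: yes — every two-step R-path is closed by a direct edge.
Only transitive holds.

transitive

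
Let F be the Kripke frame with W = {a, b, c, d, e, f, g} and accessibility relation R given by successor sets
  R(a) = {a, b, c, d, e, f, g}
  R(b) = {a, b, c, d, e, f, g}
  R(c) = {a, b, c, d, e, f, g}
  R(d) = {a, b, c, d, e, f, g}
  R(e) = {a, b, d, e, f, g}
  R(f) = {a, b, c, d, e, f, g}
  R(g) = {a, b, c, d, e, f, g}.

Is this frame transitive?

Transitive: no — e R a and a R c, but not e R c.

No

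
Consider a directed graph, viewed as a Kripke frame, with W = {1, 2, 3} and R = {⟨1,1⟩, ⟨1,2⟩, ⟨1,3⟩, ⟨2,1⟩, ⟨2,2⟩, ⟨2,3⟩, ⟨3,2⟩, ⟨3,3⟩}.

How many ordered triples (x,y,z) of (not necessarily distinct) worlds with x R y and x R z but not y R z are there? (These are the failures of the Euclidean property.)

Enumerating: (1,3,1), (2,3,1).

2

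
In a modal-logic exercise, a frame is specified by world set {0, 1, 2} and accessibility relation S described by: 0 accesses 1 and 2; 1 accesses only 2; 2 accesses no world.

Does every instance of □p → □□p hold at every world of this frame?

Yes

Axiom 4 corresponds to the accessibility relation being transitive.
Transitive: yes — every two-step S-path is closed by a direct edge.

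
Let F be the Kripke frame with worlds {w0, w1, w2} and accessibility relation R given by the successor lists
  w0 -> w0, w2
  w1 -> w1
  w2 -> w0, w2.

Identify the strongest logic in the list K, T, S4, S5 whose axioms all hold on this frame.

Reflexive (axiom T): yes — every world is R-related to itself.
Transitive (axiom 4): yes — every two-step R-path is closed by a direct edge.
Euclidean (axiom 5): yes — any two successors of a common world are R-related.
So F validates K, T, S4, S5. The strongest is S5.

S5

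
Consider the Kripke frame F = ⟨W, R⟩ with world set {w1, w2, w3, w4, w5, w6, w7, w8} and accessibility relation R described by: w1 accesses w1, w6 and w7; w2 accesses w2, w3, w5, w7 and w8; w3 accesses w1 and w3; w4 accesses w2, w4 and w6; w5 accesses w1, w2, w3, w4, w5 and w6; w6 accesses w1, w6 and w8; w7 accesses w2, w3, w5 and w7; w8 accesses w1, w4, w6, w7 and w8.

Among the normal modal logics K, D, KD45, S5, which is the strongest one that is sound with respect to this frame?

D

Serial (axiom D): yes — every world has a successor (e.g. w1 R w1).
Euclidean (axiom 5): no — w1 R w6 and w1 R w7, but not w6 R w7.
Transitive (axiom 4): no — w1 R w6 and w6 R w8, but not w1 R w8.
Reflexive (axiom T): yes — every world is R-related to itself.
So F validates K, D; KD45 would additionally require R to be Euclidean and transitive. The strongest is D.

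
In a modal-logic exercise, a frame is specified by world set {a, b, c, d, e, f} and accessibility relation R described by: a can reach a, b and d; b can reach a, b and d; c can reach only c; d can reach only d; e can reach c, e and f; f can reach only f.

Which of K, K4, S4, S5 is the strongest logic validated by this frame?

Transitive (axiom 4): yes — every two-step R-path is closed by a direct edge.
Reflexive (axiom T): yes — every world is R-related to itself.
Euclidean (axiom 5): no — a R d and a R b, but not d R b.
So F validates K, K4, S4; S5 would additionally require R to be Euclidean. The strongest is S4.

S4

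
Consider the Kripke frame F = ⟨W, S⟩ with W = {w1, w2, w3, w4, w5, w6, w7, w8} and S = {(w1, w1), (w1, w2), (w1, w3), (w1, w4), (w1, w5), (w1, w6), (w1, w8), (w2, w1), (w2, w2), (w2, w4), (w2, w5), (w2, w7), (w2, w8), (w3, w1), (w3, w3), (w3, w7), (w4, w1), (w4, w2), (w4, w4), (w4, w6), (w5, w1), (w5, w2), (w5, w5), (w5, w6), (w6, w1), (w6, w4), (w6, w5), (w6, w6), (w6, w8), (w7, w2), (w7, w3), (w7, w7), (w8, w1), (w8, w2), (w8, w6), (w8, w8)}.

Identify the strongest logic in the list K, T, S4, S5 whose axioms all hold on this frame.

Reflexive (axiom T): yes — every world is S-related to itself.
Transitive (axiom 4): no — w1 S w2 and w2 S w7, but not w1 S w7.
Euclidean (axiom 5): no — w1 S w2 and w1 S w3, but not w2 S w3.
So F validates K, T; S4 would additionally require S to be transitive. The strongest is T.

T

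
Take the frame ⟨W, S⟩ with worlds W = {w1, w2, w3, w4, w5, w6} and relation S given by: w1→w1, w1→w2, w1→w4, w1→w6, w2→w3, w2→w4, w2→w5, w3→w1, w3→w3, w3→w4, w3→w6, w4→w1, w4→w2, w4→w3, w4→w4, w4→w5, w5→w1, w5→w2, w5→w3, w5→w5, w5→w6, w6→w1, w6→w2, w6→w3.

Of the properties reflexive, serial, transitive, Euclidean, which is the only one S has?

serial

Reflexive: no — w2 is not related to itself.
Serial: yes — every world has a successor (e.g. w1 S w1).
Transitive: no — w1 S w2 and w2 S w3, but not w1 S w3.
Euclidean: no — w1 S w2 and w1 S w6, but not w2 S w6.
Only serial holds.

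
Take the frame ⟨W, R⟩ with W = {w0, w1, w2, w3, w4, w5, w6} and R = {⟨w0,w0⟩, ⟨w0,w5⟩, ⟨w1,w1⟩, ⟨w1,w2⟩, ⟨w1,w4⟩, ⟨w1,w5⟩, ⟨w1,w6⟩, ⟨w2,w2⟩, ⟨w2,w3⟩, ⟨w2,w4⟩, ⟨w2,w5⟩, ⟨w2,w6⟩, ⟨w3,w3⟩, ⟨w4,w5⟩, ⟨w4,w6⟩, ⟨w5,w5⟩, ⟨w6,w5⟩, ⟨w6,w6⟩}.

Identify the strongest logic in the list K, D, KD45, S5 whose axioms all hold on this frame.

D

Serial (axiom D): yes — every world has a successor (e.g. w0 R w0).
Euclidean (axiom 5): no — w1 R w4 and w1 R w2, but not w4 R w2.
Transitive (axiom 4): no — w1 R w2 and w2 R w3, but not w1 R w3.
Reflexive (axiom T): no — w4 is not related to itself.
So F validates K, D; KD45 would additionally require R to be Euclidean and transitive. The strongest is D.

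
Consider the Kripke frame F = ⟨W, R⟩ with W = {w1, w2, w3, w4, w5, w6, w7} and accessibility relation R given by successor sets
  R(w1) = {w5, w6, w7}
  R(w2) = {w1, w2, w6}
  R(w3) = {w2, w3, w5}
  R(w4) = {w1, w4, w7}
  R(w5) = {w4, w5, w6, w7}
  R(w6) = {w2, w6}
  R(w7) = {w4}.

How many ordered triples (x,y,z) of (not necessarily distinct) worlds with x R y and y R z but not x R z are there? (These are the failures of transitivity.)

Enumerating: (w1,w5,w4), (w1,w6,w2), (w1,w7,w4), (w2,w1,w5), (w2,w1,w7), (w3,w2,w1), (w3,w2,w6), (w3,w5,w4), (w3,w5,w6), (w3,w5,w7), (w4,w1,w5), (w4,w1,w6), (w5,w4,w1), (w5,w6,w2), (w6,w2,w1), (w7,w4,w1), (w7,w4,w7).

17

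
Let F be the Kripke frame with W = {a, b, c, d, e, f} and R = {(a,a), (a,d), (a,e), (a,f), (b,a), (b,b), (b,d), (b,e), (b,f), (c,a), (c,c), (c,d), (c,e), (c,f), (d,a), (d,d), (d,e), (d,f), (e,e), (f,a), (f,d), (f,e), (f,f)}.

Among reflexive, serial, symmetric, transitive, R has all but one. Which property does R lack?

Reflexive: yes — every world is R-related to itself.
Serial: yes — every world has a successor (e.g. a R a).
Symmetric: no — a R e but not e R a.
Transitive: yes — every two-step R-path is closed by a direct edge.
Only symmetric fails.

symmetric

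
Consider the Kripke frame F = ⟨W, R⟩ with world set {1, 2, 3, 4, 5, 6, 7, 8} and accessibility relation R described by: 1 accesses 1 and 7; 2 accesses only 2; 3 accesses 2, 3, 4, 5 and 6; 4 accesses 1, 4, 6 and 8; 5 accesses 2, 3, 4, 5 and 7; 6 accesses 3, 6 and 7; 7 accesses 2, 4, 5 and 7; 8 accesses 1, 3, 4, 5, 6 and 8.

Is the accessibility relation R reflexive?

Yes

Reflexive: yes — every world is R-related to itself.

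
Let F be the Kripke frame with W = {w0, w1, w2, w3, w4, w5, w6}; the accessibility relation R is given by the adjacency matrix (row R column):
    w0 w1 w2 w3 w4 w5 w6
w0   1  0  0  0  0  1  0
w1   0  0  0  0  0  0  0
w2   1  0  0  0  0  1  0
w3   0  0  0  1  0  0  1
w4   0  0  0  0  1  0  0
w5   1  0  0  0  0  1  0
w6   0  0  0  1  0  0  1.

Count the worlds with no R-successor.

1

Enumerating: w1.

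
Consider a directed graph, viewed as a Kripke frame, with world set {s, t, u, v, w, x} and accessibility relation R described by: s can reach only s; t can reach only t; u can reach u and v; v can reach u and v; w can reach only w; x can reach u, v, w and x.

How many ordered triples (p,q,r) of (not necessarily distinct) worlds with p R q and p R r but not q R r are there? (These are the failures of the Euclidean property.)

7

Enumerating: (x,u,w), (x,u,x), (x,v,w), (x,v,x), (x,w,u), (x,w,v), (x,w,x).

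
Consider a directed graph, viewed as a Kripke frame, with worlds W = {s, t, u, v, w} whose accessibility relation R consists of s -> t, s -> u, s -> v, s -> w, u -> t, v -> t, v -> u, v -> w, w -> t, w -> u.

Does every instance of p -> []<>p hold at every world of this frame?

Axiom B corresponds to the accessibility relation being symmetric.
Symmetric: no — s R t but not t R s.

No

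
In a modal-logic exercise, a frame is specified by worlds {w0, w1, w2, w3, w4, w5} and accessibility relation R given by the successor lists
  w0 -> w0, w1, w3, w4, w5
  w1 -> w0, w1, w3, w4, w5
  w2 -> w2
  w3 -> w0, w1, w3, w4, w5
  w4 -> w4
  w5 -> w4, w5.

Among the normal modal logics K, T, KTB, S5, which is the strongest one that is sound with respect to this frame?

T

Reflexive (axiom T): yes — every world is R-related to itself.
Symmetric (axiom B): no — w0 R w4 but not w4 R w0.
Euclidean (axiom 5): no — w0 R w4 and w0 R w1, but not w4 R w1.
So F validates K, T; KTB would additionally require R to be symmetric. The strongest is T.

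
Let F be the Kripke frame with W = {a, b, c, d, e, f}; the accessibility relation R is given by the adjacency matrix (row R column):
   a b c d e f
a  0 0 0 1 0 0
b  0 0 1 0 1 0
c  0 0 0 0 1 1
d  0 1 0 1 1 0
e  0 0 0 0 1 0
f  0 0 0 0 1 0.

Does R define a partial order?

No

Reflexive: no — a is not related to itself.
Transitive: no — a R d and d R b, but not a R b.
Antisymmetric: yes — no distinct pair is related both ways.
So R is not a partial order.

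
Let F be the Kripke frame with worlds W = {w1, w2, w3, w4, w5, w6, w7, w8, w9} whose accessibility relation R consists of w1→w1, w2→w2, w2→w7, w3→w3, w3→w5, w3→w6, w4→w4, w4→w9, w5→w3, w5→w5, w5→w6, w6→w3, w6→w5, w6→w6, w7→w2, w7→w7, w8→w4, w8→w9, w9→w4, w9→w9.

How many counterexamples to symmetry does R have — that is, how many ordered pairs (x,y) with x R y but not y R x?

2

Enumerating: (w8,w4), (w8,w9).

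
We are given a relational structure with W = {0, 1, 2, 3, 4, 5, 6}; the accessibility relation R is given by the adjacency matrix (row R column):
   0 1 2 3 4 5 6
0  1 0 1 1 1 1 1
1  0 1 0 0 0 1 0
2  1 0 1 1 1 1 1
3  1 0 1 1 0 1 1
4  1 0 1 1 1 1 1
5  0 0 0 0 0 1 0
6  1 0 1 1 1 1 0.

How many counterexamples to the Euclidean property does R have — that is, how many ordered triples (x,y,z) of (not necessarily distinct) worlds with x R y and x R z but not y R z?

Enumerating: (0,3,4), (0,5,0), (0,5,2), (0,5,3), (0,5,4), (0,5,6), (0,6,6), (1,5,1), (2,3,4), (2,5,0), (2,5,2), (2,5,3), … and 20 more.
Total: 32.

32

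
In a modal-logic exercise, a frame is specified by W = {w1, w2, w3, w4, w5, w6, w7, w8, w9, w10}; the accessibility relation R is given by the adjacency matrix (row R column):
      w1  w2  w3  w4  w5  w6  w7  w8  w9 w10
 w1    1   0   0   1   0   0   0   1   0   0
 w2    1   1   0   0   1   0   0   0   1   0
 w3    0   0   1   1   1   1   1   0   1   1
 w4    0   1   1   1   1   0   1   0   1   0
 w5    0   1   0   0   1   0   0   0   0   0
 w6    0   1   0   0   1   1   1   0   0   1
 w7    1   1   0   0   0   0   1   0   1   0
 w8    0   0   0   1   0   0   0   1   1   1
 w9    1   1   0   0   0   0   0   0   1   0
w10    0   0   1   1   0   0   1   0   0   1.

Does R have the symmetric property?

Symmetric: no — w1 R w4 but not w4 R w1.

No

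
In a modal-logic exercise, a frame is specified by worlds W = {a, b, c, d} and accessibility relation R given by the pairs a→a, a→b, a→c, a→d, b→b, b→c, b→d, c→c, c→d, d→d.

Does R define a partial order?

Reflexive: yes — every world is R-related to itself.
Transitive: yes — every two-step R-path is closed by a direct edge.
Antisymmetric: yes — no distinct pair is related both ways.
So R is a partial order.

Yes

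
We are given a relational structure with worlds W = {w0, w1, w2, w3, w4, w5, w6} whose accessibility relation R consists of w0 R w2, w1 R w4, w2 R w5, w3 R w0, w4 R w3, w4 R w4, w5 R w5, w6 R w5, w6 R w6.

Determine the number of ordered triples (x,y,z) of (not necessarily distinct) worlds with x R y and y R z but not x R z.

4

Enumerating: (w0,w2,w5), (w1,w4,w3), (w3,w0,w2), (w4,w3,w0).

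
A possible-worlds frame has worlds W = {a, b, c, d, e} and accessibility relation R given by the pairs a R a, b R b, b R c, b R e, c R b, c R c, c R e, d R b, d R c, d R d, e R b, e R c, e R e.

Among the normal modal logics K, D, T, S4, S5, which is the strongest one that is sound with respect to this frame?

T

Serial (axiom D): yes — every world has a successor (e.g. a R a).
Reflexive (axiom T): yes — every world is R-related to itself.
Transitive (axiom 4): no — d R b and b R e, but not d R e.
Euclidean (axiom 5): no — d R b and d R d, but not b R d.
So F validates K, D, T; S4 would additionally require R to be transitive. The strongest is T.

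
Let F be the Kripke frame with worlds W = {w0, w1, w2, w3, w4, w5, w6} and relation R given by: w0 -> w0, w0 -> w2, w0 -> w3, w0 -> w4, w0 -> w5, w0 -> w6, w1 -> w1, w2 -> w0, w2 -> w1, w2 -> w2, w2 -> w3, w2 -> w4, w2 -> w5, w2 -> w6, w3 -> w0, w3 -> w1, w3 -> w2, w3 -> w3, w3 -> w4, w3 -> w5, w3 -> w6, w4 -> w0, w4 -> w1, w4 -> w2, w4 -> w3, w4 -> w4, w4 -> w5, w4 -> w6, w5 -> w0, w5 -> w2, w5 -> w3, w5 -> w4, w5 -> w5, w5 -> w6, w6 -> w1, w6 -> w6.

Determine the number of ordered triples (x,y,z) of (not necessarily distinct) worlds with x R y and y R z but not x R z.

Enumerating: (w0,w2,w1), (w0,w3,w1), (w0,w4,w1), (w0,w6,w1), (w5,w2,w1), (w5,w3,w1), (w5,w4,w1), (w5,w6,w1).

8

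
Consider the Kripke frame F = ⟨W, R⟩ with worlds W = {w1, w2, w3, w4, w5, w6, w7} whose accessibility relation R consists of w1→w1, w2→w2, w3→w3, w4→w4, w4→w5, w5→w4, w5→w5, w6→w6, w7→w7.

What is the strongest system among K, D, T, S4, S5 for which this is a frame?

S5

Serial (axiom D): yes — every world has a successor (e.g. w1 R w1).
Reflexive (axiom T): yes — every world is R-related to itself.
Transitive (axiom 4): yes — every two-step R-path is closed by a direct edge.
Euclidean (axiom 5): yes — any two successors of a common world are R-related.
So F validates K, D, T, S4, S5. The strongest is S5.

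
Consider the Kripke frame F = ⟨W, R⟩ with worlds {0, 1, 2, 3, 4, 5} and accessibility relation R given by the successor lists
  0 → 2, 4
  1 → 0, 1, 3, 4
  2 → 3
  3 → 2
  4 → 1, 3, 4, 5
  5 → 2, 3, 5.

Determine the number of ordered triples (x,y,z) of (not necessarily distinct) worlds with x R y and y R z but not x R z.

Enumerating: (0,2,3), (0,4,1), (0,4,3), (0,4,5), (1,0,2), (1,3,2), (1,4,5), (2,3,2), (3,2,3), (4,1,0), (4,3,2), (4,5,2).

12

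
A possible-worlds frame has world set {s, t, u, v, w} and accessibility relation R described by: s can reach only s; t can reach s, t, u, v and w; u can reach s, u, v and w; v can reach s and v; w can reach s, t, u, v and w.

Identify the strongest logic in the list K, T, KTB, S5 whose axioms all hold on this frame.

T

Reflexive (axiom T): yes — every world is R-related to itself.
Symmetric (axiom B): no — t R s but not s R t.
Euclidean (axiom 5): no — t R s and t R u, but not s R u.
So F validates K, T; KTB would additionally require R to be symmetric. The strongest is T.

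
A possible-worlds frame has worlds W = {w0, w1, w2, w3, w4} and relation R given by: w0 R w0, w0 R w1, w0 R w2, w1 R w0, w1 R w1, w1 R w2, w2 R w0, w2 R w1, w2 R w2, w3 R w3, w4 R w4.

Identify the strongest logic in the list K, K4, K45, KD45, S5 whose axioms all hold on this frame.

Transitive (axiom 4): yes — every two-step R-path is closed by a direct edge.
Euclidean (axiom 5): yes — any two successors of a common world are R-related.
Serial (axiom D): yes — every world has a successor (e.g. w0 R w0).
Reflexive (axiom T): yes — every world is R-related to itself.
So F validates K, K4, K45, KD45, S5. The strongest is S5.

S5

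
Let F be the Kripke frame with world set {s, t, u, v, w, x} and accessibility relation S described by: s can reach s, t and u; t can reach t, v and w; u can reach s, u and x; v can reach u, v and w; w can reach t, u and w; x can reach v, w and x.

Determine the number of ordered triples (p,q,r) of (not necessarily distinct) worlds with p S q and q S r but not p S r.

17

Enumerating: (s,t,v), (s,t,w), (s,u,x), (t,v,u), (t,w,u), (u,s,t), (u,x,v), (u,x,w), (v,u,s), (v,u,x), (v,w,t), (w,t,v), (w,u,s), (w,u,x), (x,v,u), (x,w,t), (x,w,u).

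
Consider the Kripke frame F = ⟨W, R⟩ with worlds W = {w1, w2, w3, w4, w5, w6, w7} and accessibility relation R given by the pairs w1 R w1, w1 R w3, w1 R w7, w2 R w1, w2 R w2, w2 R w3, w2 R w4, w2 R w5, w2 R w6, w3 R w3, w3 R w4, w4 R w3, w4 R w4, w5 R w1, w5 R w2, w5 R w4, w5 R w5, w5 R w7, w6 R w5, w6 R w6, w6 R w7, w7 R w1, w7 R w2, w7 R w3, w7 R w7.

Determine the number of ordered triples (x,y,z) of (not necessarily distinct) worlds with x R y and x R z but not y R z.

38

Enumerating: (w1,w3,w1), (w1,w3,w7), (w2,w1,w2), (w2,w1,w4), (w2,w1,w5), (w2,w1,w6), (w2,w3,w1), (w2,w3,w2), (w2,w3,w5), (w2,w3,w6), (w2,w4,w1), (w2,w4,w2), … and 26 more.
Total: 38.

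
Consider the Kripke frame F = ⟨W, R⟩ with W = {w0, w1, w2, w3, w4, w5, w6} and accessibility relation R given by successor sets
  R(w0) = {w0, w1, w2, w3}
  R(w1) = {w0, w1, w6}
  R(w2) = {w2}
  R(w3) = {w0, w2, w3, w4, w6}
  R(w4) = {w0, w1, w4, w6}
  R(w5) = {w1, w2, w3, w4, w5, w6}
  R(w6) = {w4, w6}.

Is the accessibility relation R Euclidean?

No

Euclidean: no — w0 R w1 and w0 R w2, but not w1 R w2.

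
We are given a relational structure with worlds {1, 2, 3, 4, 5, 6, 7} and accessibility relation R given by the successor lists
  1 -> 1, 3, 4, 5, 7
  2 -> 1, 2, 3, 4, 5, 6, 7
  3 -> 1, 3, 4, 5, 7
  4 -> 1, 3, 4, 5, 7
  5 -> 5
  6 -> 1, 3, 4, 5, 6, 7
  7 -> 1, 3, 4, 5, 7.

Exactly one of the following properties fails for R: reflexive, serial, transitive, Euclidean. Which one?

Euclidean

Reflexive: yes — every world is R-related to itself.
Serial: yes — every world has a successor (e.g. 1 R 1).
Transitive: yes — every two-step R-path is closed by a direct edge.
Euclidean: no — 1 R 5 and 1 R 3, but not 5 R 3.
Only Euclidean fails.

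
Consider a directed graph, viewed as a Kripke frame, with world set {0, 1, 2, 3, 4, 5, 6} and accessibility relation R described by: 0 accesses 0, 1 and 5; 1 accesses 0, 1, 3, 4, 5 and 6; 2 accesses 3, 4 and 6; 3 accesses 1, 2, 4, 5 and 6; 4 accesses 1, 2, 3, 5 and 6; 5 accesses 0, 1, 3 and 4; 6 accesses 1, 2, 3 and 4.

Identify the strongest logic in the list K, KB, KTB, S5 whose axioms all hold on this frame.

KB

Symmetric (axiom B): yes — every pair in R has its reverse in R.
Reflexive (axiom T): no — 2 is not related to itself.
Euclidean (axiom 5): no — 1 R 0 and 1 R 3, but not 0 R 3.
So F validates K, KB; KTB would additionally require R to be reflexive. The strongest is KB.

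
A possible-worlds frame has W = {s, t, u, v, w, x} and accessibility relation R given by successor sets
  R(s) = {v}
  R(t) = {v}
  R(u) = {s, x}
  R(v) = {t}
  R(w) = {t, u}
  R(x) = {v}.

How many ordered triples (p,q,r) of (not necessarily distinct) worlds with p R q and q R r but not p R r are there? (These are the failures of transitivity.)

9

Enumerating: (s,v,t), (t,v,t), (u,s,v), (u,x,v), (v,t,v), (w,t,v), (w,u,s), (w,u,x), (x,v,t).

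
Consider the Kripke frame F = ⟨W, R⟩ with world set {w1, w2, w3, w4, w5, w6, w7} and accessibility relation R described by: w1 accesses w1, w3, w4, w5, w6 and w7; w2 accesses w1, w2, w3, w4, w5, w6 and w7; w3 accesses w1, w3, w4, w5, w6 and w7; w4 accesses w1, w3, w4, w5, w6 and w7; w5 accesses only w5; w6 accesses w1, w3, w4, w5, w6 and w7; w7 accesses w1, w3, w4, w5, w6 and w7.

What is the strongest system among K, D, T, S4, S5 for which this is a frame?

Serial (axiom D): yes — every world has a successor (e.g. w1 R w1).
Reflexive (axiom T): yes — every world is R-related to itself.
Transitive (axiom 4): yes — every two-step R-path is closed by a direct edge.
Euclidean (axiom 5): no — w1 R w5 and w1 R w3, but not w5 R w3.
So F validates K, D, T, S4; S5 would additionally require R to be Euclidean. The strongest is S4.

S4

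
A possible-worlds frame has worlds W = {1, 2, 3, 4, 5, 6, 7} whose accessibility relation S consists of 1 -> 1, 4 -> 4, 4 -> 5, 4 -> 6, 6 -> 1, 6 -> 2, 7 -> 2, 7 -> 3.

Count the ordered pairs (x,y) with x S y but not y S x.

6

Enumerating: (4,5), (4,6), (6,1), (6,2), (7,2), (7,3).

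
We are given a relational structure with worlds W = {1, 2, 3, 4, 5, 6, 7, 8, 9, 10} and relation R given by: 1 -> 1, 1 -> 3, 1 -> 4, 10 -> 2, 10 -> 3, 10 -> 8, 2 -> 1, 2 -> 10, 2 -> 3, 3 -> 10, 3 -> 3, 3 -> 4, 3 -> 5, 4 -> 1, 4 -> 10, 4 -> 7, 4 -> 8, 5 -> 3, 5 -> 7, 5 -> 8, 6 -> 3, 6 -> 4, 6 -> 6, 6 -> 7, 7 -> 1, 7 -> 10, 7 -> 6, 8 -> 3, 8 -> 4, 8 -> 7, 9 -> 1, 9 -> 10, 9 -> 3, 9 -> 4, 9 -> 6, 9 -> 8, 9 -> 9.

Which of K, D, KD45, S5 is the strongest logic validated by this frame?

D

Serial (axiom D): yes — every world has a successor (e.g. 1 R 1).
Euclidean (axiom 5): no — 1 R 4 and 1 R 3, but not 4 R 3.
Transitive (axiom 4): no — 1 R 3 and 3 R 10, but not 1 R 10.
Reflexive (axiom T): no — 2 is not related to itself.
So F validates K, D; KD45 would additionally require R to be Euclidean and transitive. The strongest is D.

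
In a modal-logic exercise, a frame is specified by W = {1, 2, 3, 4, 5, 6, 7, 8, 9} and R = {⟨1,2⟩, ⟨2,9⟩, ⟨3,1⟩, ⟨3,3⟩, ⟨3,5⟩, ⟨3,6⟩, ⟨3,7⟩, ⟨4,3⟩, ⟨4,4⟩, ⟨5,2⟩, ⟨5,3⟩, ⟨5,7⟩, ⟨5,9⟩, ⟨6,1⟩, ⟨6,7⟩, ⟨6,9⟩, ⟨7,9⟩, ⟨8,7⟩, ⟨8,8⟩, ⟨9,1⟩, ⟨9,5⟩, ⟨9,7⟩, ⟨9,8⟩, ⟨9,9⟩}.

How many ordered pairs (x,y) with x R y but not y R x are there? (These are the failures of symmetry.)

14

Enumerating: (1,2), (2,9), (3,1), (3,6), (3,7), (4,3), (5,2), (5,7), (6,1), (6,7), (6,9), (8,7), (9,1), (9,8).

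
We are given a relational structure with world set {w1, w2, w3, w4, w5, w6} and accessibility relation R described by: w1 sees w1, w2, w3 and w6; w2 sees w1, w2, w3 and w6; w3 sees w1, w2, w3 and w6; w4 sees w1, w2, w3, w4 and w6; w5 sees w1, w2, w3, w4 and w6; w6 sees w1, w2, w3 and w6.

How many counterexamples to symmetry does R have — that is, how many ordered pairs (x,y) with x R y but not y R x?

9

Enumerating: (w4,w1), (w4,w2), (w4,w3), (w4,w6), (w5,w1), (w5,w2), (w5,w3), (w5,w4), (w5,w6).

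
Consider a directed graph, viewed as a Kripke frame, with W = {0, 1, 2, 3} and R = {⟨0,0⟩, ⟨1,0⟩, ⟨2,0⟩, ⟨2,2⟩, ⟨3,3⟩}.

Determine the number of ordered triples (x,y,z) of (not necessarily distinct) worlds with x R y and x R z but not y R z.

Enumerating: (2,0,2).

1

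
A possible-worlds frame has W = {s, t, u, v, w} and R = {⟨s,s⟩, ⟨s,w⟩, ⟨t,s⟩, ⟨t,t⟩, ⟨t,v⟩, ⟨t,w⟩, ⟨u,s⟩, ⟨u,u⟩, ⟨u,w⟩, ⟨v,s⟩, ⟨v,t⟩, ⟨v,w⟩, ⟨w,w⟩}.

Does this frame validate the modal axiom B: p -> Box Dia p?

No

The schema B characterises exactly the symmetric frames.
Symmetric: no — s R w but not w R s.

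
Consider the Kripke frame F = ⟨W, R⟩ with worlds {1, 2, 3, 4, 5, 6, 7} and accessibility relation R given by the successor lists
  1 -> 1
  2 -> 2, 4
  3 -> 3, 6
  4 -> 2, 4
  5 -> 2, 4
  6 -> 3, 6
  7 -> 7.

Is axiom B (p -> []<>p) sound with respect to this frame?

The schema B characterises exactly the symmetric frames.
Symmetric: no — 5 R 2 but not 2 R 5.

No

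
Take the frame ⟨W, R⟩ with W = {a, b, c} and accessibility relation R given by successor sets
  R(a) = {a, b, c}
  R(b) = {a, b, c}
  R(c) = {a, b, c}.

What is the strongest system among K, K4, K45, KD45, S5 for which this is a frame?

S5

Transitive (axiom 4): yes — every two-step R-path is closed by a direct edge.
Euclidean (axiom 5): yes — any two successors of a common world are R-related.
Serial (axiom D): yes — every world has a successor (e.g. a R a).
Reflexive (axiom T): yes — every world is R-related to itself.
So F validates K, K4, K45, KD45, S5. The strongest is S5.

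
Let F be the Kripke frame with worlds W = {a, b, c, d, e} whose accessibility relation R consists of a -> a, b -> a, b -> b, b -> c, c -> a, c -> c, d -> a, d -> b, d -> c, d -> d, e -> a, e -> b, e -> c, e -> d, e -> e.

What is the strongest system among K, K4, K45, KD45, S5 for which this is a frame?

Transitive (axiom 4): yes — every two-step R-path is closed by a direct edge.
Euclidean (axiom 5): no — b R a and b R c, but not a R c.
Serial (axiom D): yes — every world has a successor (e.g. a R a).
Reflexive (axiom T): yes — every world is R-related to itself.
So F validates K, K4; K45 would additionally require R to be Euclidean. The strongest is K4.

K4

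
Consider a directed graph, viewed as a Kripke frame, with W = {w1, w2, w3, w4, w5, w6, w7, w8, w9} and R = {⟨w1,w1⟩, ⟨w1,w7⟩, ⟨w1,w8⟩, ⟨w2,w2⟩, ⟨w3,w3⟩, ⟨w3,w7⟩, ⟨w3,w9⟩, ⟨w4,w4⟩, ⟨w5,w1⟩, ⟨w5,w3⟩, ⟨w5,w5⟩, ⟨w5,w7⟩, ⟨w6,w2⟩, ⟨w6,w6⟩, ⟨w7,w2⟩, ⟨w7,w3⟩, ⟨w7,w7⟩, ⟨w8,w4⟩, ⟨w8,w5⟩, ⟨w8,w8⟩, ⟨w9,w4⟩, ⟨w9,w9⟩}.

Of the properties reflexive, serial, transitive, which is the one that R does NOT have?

transitive

Reflexive: yes — every world is R-related to itself.
Serial: yes — every world has a successor (e.g. w1 R w1).
Transitive: no — w1 R w7 and w7 R w2, but not w1 R w2.
Only transitive fails.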